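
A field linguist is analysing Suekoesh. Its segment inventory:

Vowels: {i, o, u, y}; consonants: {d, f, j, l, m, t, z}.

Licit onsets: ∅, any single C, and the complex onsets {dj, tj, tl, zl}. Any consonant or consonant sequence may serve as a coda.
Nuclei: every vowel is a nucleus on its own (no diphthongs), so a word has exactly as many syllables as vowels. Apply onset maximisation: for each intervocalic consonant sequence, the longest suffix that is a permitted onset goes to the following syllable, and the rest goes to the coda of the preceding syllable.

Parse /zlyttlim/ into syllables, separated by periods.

Nuclei (vowels): y, i → 2 syllables.
V1 /y/ – V2 /i/: cluster /ttl/ — the longest permitted-onset suffix is /tl/; onset = /tl/, preceding coda = /t/.

zlyt.tlim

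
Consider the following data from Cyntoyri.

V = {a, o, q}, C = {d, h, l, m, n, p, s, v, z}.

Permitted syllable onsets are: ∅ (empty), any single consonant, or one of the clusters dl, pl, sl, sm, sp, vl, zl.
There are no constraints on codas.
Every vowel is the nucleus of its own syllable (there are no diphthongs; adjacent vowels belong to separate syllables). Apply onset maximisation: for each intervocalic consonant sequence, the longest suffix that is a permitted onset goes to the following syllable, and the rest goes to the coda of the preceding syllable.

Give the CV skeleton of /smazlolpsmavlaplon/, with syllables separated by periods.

CCV.CCVCC.CCV.CCV.CCVC

The vowels are a, o, a, a, o — 5 nuclei, so 5 syllables.
σ1/σ2 boundary: /zl/ — entire cluster is a permitted onset → onset /zl/, coda ∅.
σ2/σ3 boundary: /lpsm/; trying suffixes from longest down, /sm/ is the first permitted one, so coda /lp/ | onset /sm/.
σ3/σ4 boundary: /vl/ is a licit onset in full, so it all attaches to the next syllable.
σ4/σ5 boundary: /pl/ is a licit onset in full, so it all attaches to the next syllable.
Putting it together: sma.zlolp.sma.vla.plon.
Mapping each syllable to C/V: /sma/ → CCV, /zlolp/ → CCVCC, /sma/ → CCV, /vla/ → CCV, /plon/ → CCVC.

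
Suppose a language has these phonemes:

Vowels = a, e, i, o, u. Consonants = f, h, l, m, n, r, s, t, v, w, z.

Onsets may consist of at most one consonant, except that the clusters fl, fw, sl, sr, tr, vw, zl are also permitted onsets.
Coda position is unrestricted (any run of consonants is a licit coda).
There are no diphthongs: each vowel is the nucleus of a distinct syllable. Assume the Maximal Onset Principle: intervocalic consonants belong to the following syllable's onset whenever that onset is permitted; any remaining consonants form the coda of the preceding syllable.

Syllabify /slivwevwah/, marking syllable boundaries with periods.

Vowels present: i, e, a; each is a nucleus, giving 3 syllables.
V1 /i/ – V2 /e/: /vw/ — entire cluster is a permitted onset → onset /vw/, coda ∅.
V2 /e/ – V3 /a/: /vw/ is a licit onset in full, so it all attaches to the next syllable.

sli.vwe.vwah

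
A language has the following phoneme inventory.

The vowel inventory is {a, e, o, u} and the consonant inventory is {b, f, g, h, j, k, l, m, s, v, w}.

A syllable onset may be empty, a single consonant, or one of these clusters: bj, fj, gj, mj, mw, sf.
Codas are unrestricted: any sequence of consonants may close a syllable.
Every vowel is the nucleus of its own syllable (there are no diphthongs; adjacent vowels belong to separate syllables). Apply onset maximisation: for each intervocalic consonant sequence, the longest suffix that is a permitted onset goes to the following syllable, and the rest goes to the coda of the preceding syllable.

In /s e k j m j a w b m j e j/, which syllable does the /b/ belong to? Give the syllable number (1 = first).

2

The vowels are e, a, e — 3 nuclei, so 3 syllables.
V1 /e/ – V2 /a/: /kjmj/; trying suffixes from longest down, /mj/ is the first permitted one, so coda /kj/ | onset /mj/.
V2 /a/ – V3 /e/: cluster /wbmj/ — the longest permitted-onset suffix is /mj/; onset = /mj/, preceding coda = /wb/.
Syllabification: sekj.mjawb.mjej.
The /b/ is in the coda of syllable 2 (/mjawb/).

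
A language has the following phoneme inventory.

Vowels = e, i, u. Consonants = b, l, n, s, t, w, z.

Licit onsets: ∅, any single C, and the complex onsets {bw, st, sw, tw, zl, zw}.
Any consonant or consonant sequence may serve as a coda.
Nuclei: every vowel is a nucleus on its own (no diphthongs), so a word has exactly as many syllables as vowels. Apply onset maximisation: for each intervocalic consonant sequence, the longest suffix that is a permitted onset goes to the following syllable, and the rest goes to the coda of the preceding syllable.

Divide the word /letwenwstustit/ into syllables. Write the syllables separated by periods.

le.twenw.stu.stit

The vowels are e, e, u, i — 4 nuclei, so 4 syllables.
Between /e/ (V1) and /e/ (V2): cluster /tw/ — /tw/ is itself a permitted onset, so the whole cluster goes right; preceding coda = ∅.
Between /e/ (V2) and /u/ (V3): /nwst/; trying suffixes from longest down, /st/ is the first permitted one, so coda /nw/ | onset /st/.
Between /u/ (V3) and /i/ (V4): /st/ is a licit onset in full, so it all attaches to the next syllable.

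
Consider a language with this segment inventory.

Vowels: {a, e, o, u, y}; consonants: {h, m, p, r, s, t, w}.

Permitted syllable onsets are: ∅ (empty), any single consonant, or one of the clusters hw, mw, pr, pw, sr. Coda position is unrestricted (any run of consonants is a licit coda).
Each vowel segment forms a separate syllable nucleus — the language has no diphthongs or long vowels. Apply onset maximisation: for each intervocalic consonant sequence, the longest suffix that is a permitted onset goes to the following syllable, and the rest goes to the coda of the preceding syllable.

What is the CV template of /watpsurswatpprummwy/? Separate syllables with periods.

Nuclei (vowels): a, u, a, u, y → 5 syllables.
Between /a/ (V1) and /u/ (V2): /tps/ — longest licit onset from the right is /s/, leaving /tp/ as coda.
Between /u/ (V2) and /a/ (V3): /rsw/; trying suffixes from longest down, /w/ is the first permitted one, so coda /rs/ | onset /w/.
Between /a/ (V3) and /u/ (V4): cluster /tppr/ — the longest permitted-onset suffix is /pr/; onset = /pr/, preceding coda = /tp/.
Between /u/ (V4) and /y/ (V5): cluster /mmw/ — the longest permitted-onset suffix is /mw/; onset = /mw/, preceding coda = /m/.
Syllabification: watp.surs.watp.prum.mwy.
Mapping each syllable to C/V: /watp/ → CVCC, /surs/ → CVCC, /watp/ → CVCC, /prum/ → CCVC, /mwy/ → CCV.

CVCC.CVCC.CVCC.CCVC.CCV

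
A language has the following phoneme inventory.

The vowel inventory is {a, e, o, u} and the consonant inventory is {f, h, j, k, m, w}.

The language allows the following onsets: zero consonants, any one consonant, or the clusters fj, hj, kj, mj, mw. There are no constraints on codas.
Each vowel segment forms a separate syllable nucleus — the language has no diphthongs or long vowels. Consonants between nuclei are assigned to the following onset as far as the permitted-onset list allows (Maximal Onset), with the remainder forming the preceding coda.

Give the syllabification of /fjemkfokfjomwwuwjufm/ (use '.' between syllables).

The vowels are e, o, o, u, u — 5 nuclei, so 5 syllables.
V1 /e/ – V2 /o/: /mkf/; trying suffixes from longest down, /f/ is the first permitted one, so coda /mk/ | onset /f/.
V2 /o/ – V3 /o/: cluster /kfj/ — the longest permitted-onset suffix is /fj/; onset = /fj/, preceding coda = /k/.
V3 /o/ – V4 /u/: cluster /mww/ — the longest permitted-onset suffix is /w/; onset = /w/, preceding coda = /mw/.
V4 /u/ – V5 /u/: /wj/ — longest licit onset from the right is /j/, leaving /w/ as coda.

fjemk.fok.fjomw.wuw.jufm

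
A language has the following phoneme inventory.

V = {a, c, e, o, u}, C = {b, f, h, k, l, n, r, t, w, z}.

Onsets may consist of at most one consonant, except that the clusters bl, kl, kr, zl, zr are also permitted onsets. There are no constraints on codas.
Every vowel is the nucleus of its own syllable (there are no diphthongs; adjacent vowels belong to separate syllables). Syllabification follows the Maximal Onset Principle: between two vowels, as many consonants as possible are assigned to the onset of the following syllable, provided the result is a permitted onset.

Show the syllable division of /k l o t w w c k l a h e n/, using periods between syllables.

The vowels are o, c, a, e — 4 nuclei, so 4 syllables.
/o…c/ gap (V1→V2): /tww/; trying suffixes from longest down, /w/ is the first permitted one, so coda /tw/ | onset /w/.
/c…a/ gap (V2→V3): /kl/ is a licit onset in full, so it all attaches to the next syllable.
/a…e/ gap (V3→V4): /h/ is a single consonant, so it becomes the next onset.

klotw.wc.kla.hen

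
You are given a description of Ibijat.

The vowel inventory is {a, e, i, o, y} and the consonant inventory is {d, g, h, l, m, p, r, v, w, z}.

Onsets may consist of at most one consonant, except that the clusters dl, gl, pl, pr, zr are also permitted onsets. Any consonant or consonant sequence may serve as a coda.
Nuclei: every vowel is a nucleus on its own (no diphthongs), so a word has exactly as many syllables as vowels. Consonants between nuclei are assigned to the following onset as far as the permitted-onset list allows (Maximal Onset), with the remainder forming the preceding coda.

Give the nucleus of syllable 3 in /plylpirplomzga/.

o

Vowels present: y, i, o, a; each is a nucleus, giving 4 syllables.
The third nucleus (vowel 3 from the left) is /o/.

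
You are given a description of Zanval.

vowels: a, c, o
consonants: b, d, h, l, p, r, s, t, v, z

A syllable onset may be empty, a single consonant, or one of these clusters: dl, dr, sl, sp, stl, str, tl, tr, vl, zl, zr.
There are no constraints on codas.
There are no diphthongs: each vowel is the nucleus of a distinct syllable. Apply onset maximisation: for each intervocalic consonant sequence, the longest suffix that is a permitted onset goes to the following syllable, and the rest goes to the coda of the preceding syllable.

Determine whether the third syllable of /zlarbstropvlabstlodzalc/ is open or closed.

closed

The vowels are a, o, a, o, a, c — 6 nuclei, so 6 syllables.
V1 /a/ – V2 /o/: /rbstr/; trying suffixes from longest down, /str/ is the first permitted one, so coda /rb/ | onset /str/.
V2 /o/ – V3 /a/: /pvl/; trying suffixes from longest down, /vl/ is the first permitted one, so coda /p/ | onset /vl/.
V3 /a/ – V4 /o/: cluster /bstl/ — the longest permitted-onset suffix is /stl/; onset = /stl/, preceding coda = /b/.
V4 /o/ – V5 /a/: /dz/ — longest licit onset from the right is /z/, leaving /d/ as coda.
V5 /a/ – V6 /c/: /l/ is a single consonant, so it becomes the next onset.
Result: zlarb.strop.vlab.stlod.za.lc.
Syllable 3 is /vlab/ with coda /b/, so it is closed.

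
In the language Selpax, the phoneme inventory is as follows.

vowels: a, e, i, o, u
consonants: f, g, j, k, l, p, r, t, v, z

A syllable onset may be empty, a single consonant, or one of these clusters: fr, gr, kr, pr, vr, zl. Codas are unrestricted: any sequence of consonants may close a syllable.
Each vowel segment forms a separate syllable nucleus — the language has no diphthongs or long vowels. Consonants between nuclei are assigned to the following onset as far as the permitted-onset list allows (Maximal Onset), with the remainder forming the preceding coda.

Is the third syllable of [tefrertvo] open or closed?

The vowels are e, e, o — 3 nuclei, so 3 syllables.
σ1/σ2 boundary: /fr/ is a licit onset in full, so it all attaches to the next syllable.
σ2/σ3 boundary: cluster /rtv/ — the longest permitted-onset suffix is /v/; onset = /v/, preceding coda = /rt/.
So the parse is te.frert.vo.
Syllable 3 is /vo/; it ends in its nucleus with no coda, so it is open.

open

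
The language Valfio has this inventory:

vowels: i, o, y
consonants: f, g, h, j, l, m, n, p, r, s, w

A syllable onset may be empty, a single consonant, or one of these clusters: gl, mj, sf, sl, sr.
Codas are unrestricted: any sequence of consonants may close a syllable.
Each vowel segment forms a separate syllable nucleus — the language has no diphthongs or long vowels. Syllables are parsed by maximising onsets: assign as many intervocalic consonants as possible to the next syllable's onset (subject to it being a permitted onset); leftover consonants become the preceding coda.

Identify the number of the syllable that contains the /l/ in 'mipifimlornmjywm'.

4

The vowels are i, i, i, o, y — 5 nuclei, so 5 syllables.
Between /i/ (V1) and /i/ (V2): just /p/ — single C goes to the following onset.
Between /i/ (V2) and /i/ (V3): /f/ is a single consonant, so it becomes the next onset.
Between /i/ (V3) and /o/ (V4): /ml/; trying suffixes from longest down, /l/ is the first permitted one, so coda /m/ | onset /l/.
Between /o/ (V4) and /y/ (V5): /rnmj/; trying suffixes from longest down, /mj/ is the first permitted one, so coda /rn/ | onset /mj/.
So the parse is mi.pi.fim.lorn.mjywm.
The /l/ is in the onset of syllable 4 (/lorn/).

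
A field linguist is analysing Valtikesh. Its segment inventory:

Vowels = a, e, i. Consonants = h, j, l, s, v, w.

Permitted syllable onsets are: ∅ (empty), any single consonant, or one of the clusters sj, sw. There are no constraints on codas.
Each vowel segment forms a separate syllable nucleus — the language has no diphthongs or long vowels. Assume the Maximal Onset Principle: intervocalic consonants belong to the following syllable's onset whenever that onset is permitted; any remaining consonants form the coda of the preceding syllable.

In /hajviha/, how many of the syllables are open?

2

Vowels present: a, i, a; each is a nucleus, giving 3 syllables.
V1 /a/ – V2 /i/: /jv/; trying suffixes from longest down, /v/ is the first permitted one, so coda /j/ | onset /v/.
V2 /i/ – V3 /a/: just /h/ — single C goes to the following onset.
Result: haj.vi.ha.
Classifying each syllable: /haj/ (closed), /vi/ (open), /ha/ (open).
Open syllables: 2.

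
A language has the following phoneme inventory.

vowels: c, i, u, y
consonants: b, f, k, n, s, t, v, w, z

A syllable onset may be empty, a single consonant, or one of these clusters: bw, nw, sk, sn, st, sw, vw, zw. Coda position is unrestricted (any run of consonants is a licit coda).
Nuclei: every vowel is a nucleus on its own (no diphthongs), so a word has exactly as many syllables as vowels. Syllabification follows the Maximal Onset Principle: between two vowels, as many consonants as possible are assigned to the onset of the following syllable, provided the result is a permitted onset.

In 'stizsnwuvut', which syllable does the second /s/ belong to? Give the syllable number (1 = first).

Nuclei (vowels): i, u, u → 3 syllables.
σ1/σ2 boundary: /zsnw/ — longest licit onset from the right is /nw/, leaving /zs/ as coda.
σ2/σ3 boundary: /v/ is a single consonant, so it becomes the next onset.
So the parse is stizs.nwu.vut.
The second /s/ is in the coda of syllable 1 (/stizs/).

1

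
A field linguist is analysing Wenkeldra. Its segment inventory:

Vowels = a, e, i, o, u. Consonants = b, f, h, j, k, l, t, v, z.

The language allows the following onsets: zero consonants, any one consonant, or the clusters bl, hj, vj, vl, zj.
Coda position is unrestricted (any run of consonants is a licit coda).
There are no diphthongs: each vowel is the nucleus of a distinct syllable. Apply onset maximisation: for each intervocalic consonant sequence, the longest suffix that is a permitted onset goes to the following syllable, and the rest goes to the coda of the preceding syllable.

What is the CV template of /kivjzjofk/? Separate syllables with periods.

CVCC.CCVCC

Nuclei (vowels): i, o → 2 syllables.
/i…o/ gap (V1→V2): /vjzj/ splits as /vj/ + /zj/ (/zj/ is the longest suffix that is a licit onset).
Putting it together: kivj.zjofk.
Mapping each syllable to C/V: /kivj/ → CVCC, /zjofk/ → CCVCC.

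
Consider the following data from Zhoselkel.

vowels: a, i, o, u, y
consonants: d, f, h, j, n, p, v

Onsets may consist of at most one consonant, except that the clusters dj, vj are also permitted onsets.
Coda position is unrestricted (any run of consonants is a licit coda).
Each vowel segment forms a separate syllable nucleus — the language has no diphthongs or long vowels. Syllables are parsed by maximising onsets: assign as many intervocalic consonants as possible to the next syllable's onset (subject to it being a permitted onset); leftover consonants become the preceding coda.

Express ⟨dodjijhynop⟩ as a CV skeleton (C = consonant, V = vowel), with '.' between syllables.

CV.CCVC.CV.CVC

Vowels present: o, i, y, o; each is a nucleus, giving 4 syllables.
Between /o/ (V1) and /i/ (V2): /dj/ is a licit onset in full, so it all attaches to the next syllable.
Between /i/ (V2) and /y/ (V3): /jh/; trying suffixes from longest down, /h/ is the first permitted one, so coda /j/ | onset /h/.
Between /y/ (V3) and /o/ (V4): /n/ → onset of the next syllable (single consonants are always licit onsets).
Syllabification: do.djij.hy.nop.
Mapping each syllable to C/V: /do/ → CV, /djij/ → CCVC, /hy/ → CV, /nop/ → CVC.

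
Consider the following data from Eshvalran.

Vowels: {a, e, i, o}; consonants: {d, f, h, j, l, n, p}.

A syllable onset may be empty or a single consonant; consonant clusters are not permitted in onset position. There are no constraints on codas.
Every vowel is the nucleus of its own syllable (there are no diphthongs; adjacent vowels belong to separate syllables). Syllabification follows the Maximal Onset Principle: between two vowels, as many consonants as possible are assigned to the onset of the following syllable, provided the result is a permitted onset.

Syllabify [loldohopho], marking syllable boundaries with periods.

Vowels present: o, o, o, o; each is a nucleus, giving 4 syllables.
/o…o/ gap (V1→V2): /ld/; trying suffixes from longest down, /d/ is the first permitted one, so coda /l/ | onset /d/.
/o…o/ gap (V2→V3): just /h/ — single C goes to the following onset.
/o…o/ gap (V3→V4): cluster /ph/ — the longest permitted-onset suffix is /h/; onset = /h/, preceding coda = /p/.

lol.do.hop.ho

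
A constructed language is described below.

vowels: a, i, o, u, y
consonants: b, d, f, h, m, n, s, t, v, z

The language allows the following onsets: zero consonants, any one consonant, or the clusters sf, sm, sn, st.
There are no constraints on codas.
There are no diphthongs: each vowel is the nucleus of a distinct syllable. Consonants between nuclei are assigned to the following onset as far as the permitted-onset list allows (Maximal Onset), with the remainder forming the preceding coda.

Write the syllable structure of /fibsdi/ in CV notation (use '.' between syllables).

CVCC.CV

Vowels present: i, i; each is a nucleus, giving 2 syllables.
/i…i/ gap (V1→V2): /bsd/ — longest licit onset from the right is /d/, leaving /bs/ as coda.
Syllabification: fibs.di.
Mapping each syllable to C/V: /fibs/ → CVCC, /di/ → CV.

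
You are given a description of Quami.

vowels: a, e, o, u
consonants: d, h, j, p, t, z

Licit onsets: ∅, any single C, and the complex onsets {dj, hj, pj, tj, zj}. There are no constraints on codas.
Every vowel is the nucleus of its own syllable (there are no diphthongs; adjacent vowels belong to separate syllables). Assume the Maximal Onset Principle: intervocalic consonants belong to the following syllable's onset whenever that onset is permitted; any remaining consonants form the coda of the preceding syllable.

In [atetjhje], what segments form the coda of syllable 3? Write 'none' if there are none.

none

The vowels are a, e, e — 3 nuclei, so 3 syllables.
/a…e/ gap (V1→V2): /t/ → onset of the next syllable (single consonants are always licit onsets).
/e…e/ gap (V2→V3): cluster /tjhj/ — the longest permitted-onset suffix is /hj/; onset = /hj/, preceding coda = /tj/.
Syllabification: a.tetj.hje.
Syllable 3 is /hje/: onset /hj/, nucleus /e/, coda ∅.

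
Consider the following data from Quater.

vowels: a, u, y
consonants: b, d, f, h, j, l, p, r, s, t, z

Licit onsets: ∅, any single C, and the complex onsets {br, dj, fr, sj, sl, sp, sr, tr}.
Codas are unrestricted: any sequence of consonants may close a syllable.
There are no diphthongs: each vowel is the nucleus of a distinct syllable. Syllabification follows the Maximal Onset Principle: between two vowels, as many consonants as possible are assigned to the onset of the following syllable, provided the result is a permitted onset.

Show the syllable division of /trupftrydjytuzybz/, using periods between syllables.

The vowels are u, y, y, u, y — 5 nuclei, so 5 syllables.
/u…y/ gap (V1→V2): /pftr/ — longest licit onset from the right is /tr/, leaving /pf/ as coda.
/y…y/ gap (V2→V3): cluster /dj/ — /dj/ is itself a permitted onset, so the whole cluster goes right; preceding coda = ∅.
/y…u/ gap (V3→V4): just /t/ — single C goes to the following onset.
/u…y/ gap (V4→V5): just /z/ — single C goes to the following onset.

trupf.try.djy.tu.zybz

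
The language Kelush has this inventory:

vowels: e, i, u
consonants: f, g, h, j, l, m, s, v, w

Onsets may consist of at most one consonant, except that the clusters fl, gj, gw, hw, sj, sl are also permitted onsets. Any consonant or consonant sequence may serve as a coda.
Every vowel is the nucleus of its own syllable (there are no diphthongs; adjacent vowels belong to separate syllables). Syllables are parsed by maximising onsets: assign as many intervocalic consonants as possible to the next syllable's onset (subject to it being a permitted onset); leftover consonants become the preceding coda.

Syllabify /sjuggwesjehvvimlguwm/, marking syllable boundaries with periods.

sjug.gwe.sjehv.viml.guwm

Nuclei (vowels): u, e, e, i, u → 5 syllables.
σ1/σ2 boundary: /ggw/ — longest licit onset from the right is /gw/, leaving /g/ as coda.
σ2/σ3 boundary: /sj/ is a licit onset in full, so it all attaches to the next syllable.
σ3/σ4 boundary: cluster /hvv/ — the longest permitted-onset suffix is /v/; onset = /v/, preceding coda = /hv/.
σ4/σ5 boundary: cluster /mlg/ — the longest permitted-onset suffix is /g/; onset = /g/, preceding coda = /ml/.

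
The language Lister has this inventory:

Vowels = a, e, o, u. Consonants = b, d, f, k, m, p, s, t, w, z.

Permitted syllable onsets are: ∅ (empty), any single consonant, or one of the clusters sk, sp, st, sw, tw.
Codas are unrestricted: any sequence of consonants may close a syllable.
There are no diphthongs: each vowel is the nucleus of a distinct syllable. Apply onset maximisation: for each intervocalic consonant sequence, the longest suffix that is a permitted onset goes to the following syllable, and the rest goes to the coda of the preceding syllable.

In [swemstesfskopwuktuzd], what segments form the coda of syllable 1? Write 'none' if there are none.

Vowels present: e, e, o, u, u; each is a nucleus, giving 5 syllables.
V1 /e/ – V2 /e/: /mst/; trying suffixes from longest down, /st/ is the first permitted one, so coda /m/ | onset /st/.
V2 /e/ – V3 /o/: cluster /sfsk/ — the longest permitted-onset suffix is /sk/; onset = /sk/, preceding coda = /sf/.
V3 /o/ – V4 /u/: cluster /pw/ — the longest permitted-onset suffix is /w/; onset = /w/, preceding coda = /p/.
V4 /u/ – V5 /u/: /kt/; trying suffixes from longest down, /t/ is the first permitted one, so coda /k/ | onset /t/.
Putting it together: swem.stesf.skop.wuk.tuzd.
Syllable 1 is /swem/: onset /sw/, nucleus /e/, coda /m/.

m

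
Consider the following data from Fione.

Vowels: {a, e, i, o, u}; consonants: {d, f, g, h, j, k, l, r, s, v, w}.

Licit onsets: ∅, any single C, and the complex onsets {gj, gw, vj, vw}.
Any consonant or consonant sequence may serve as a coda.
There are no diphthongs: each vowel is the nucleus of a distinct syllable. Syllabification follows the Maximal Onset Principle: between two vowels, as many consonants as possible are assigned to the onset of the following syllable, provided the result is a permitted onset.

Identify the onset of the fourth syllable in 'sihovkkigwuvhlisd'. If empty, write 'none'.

The vowels are i, o, i, u, i — 5 nuclei, so 5 syllables.
/i…o/ gap (V1→V2): /h/ → onset of the next syllable (single consonants are always licit onsets).
/o…i/ gap (V2→V3): cluster /vkk/ — the longest permitted-onset suffix is /k/; onset = /k/, preceding coda = /vk/.
/i…u/ gap (V3→V4): cluster /gw/ — /gw/ is itself a permitted onset, so the whole cluster goes right; preceding coda = ∅.
/u…i/ gap (V4→V5): /vhl/ — longest licit onset from the right is /l/, leaving /vh/ as coda.
Result: si.hovk.ki.gwuvh.lisd.
Syllable 4 is /gwuvh/: onset /gw/, nucleus /u/, coda /vh/.

gw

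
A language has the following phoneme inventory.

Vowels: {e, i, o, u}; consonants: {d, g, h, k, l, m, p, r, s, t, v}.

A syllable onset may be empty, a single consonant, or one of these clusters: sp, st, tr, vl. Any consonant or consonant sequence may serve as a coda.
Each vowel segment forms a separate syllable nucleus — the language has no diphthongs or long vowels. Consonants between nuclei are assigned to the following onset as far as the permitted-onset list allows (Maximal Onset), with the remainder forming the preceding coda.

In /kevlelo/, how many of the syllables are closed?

Vowels present: e, e, o; each is a nucleus, giving 3 syllables.
V1 /e/ – V2 /e/: cluster /vl/ — /vl/ is itself a permitted onset, so the whole cluster goes right; preceding coda = ∅.
V2 /e/ – V3 /o/: /l/ → onset of the next syllable (single consonants are always licit onsets).
So the parse is ke.vle.lo.
Classifying each syllable: /ke/ (open), /vle/ (open), /lo/ (open).
Closed syllables: 0.

0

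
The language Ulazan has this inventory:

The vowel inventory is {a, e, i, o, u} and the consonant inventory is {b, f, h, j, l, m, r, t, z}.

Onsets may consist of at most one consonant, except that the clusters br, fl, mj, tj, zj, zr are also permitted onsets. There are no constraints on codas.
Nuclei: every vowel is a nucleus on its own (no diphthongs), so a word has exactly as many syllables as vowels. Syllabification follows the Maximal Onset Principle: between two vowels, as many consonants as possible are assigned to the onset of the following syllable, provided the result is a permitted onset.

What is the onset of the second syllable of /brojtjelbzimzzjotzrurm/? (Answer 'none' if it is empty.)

The vowels are o, e, i, o, u — 5 nuclei, so 5 syllables.
/o…e/ gap (V1→V2): cluster /jtj/ — the longest permitted-onset suffix is /tj/; onset = /tj/, preceding coda = /j/.
/e…i/ gap (V2→V3): /lbz/ — longest licit onset from the right is /z/, leaving /lb/ as coda.
/i…o/ gap (V3→V4): cluster /mzzj/ — the longest permitted-onset suffix is /zj/; onset = /zj/, preceding coda = /mz/.
/o…u/ gap (V4→V5): /tzr/; trying suffixes from longest down, /zr/ is the first permitted one, so coda /t/ | onset /zr/.
So the parse is broj.tjelb.zimz.zjot.zrurm.
Syllable 2 is /tjelb/: onset /tj/, nucleus /e/, coda /lb/.

tj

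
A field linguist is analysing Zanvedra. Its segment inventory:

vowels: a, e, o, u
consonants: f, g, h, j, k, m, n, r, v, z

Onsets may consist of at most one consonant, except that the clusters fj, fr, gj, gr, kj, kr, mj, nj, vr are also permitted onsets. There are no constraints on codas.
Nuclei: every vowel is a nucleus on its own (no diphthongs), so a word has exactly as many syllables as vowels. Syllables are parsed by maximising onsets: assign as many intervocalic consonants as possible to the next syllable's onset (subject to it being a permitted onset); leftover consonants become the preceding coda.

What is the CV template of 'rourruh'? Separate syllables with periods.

CV.VC.CVC

The vowels are o, u, u — 3 nuclei, so 3 syllables.
Between /o/ (V1) and /u/ (V2): nothing intervenes; syllable break is V.V.
Between /u/ (V2) and /u/ (V3): /rr/ splits as /r/ + /r/ (/r/ is the longest suffix that is a licit onset).
So the parse is ro.ur.ruh.
Mapping each syllable to C/V: /ro/ → CV, /ur/ → VC, /ruh/ → CVC.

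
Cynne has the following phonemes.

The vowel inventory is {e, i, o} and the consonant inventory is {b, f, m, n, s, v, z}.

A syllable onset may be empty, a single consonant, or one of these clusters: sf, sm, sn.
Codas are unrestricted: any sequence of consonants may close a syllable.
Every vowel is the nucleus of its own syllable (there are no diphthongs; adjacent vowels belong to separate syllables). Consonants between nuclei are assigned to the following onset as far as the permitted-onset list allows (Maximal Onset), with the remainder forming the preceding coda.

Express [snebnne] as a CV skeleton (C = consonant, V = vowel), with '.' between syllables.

Vowels present: e, e; each is a nucleus, giving 2 syllables.
σ1/σ2 boundary: /bnn/ splits as /bn/ + /n/ (/n/ is the longest suffix that is a licit onset).
Syllabification: snebn.ne.
Mapping each syllable to C/V: /snebn/ → CCVCC, /ne/ → CV.

CCVCC.CV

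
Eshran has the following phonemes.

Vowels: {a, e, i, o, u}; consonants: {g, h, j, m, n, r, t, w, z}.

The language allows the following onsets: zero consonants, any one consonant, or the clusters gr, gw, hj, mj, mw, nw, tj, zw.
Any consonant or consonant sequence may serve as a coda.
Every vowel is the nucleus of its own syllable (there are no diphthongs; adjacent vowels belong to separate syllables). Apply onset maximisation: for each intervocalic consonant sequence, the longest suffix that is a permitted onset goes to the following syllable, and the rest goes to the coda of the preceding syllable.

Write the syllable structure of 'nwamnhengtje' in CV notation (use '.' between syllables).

The vowels are a, e, e — 3 nuclei, so 3 syllables.
V1 /a/ – V2 /e/: /mnh/ — longest licit onset from the right is /h/, leaving /mn/ as coda.
V2 /e/ – V3 /e/: /ngtj/ — longest licit onset from the right is /tj/, leaving /ng/ as coda.
So the parse is nwamn.heng.tje.
Mapping each syllable to C/V: /nwamn/ → CCVCC, /heng/ → CVCC, /tje/ → CCV.

CCVCC.CVCC.CCV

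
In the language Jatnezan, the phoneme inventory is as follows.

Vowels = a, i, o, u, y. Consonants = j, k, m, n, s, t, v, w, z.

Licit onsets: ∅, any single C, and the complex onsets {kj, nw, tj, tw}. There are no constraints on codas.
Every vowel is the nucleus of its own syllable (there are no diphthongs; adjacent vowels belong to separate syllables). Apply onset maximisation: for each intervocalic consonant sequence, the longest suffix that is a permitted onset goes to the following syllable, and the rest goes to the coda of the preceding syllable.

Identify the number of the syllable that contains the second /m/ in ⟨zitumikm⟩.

The vowels are i, u, i — 3 nuclei, so 3 syllables.
σ1/σ2 boundary: /t/ → onset of the next syllable (single consonants are always licit onsets).
σ2/σ3 boundary: /m/ is a single consonant, so it becomes the next onset.
Result: zi.tu.mikm.
The second /m/ is in the coda of syllable 3 (/mikm/).

3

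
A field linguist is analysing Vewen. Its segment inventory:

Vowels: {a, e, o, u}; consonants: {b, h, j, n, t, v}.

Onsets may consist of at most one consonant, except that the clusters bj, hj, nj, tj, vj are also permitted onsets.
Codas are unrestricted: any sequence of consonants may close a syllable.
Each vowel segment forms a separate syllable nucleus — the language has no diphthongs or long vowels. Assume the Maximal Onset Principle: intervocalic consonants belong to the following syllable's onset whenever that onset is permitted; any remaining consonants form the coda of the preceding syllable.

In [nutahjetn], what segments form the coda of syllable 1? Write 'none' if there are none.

none

Nuclei (vowels): u, a, e → 3 syllables.
V1 /u/ – V2 /a/: just /t/ — single C goes to the following onset.
V2 /a/ – V3 /e/: /hj/ — entire cluster is a permitted onset → onset /hj/, coda ∅.
Result: nu.ta.hjetn.
Syllable 1 is /nu/: onset /n/, nucleus /u/, coda ∅.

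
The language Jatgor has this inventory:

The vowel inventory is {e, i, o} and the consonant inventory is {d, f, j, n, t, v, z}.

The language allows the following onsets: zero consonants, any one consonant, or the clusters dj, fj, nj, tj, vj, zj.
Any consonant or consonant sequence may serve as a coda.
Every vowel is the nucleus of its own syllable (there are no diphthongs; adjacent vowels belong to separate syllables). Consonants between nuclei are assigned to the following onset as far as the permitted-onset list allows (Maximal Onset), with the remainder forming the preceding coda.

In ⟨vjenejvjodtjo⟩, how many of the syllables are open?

2

Vowels present: e, e, o, o; each is a nucleus, giving 4 syllables.
Between /e/ (V1) and /e/ (V2): just /n/ — single C goes to the following onset.
Between /e/ (V2) and /o/ (V3): /jvj/; trying suffixes from longest down, /vj/ is the first permitted one, so coda /j/ | onset /vj/.
Between /o/ (V3) and /o/ (V4): /dtj/; trying suffixes from longest down, /tj/ is the first permitted one, so coda /d/ | onset /tj/.
Result: vje.nej.vjod.tjo.
Classifying each syllable: /vje/ (open), /nej/ (closed), /vjod/ (closed), /tjo/ (open).
Open syllables: 2.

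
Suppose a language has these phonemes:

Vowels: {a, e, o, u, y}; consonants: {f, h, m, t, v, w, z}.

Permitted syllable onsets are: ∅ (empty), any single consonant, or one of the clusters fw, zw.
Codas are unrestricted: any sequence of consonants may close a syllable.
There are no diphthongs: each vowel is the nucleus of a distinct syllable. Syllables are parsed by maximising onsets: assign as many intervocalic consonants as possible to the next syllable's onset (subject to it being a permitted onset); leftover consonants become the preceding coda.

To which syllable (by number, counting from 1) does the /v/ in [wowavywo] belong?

3

The vowels are o, a, y, o — 4 nuclei, so 4 syllables.
σ1/σ2 boundary: /w/ → onset of the next syllable (single consonants are always licit onsets).
σ2/σ3 boundary: /v/ is a single consonant, so it becomes the next onset.
σ3/σ4 boundary: just /w/ — single C goes to the following onset.
Syllabification: wo.wa.vy.wo.
The /v/ is in the onset of syllable 3 (/vy/).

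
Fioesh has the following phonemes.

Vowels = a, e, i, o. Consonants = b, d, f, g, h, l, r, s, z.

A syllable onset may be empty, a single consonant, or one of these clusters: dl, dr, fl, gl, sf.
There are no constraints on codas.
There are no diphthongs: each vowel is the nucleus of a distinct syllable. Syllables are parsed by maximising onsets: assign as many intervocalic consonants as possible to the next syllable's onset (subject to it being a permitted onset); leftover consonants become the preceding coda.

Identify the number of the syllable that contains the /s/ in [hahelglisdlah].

3

Nuclei (vowels): a, e, i, a → 4 syllables.
/a…e/ gap (V1→V2): /h/ → onset of the next syllable (single consonants are always licit onsets).
/e…i/ gap (V2→V3): /lgl/ splits as /l/ + /gl/ (/gl/ is the longest suffix that is a licit onset).
/i…a/ gap (V3→V4): /sdl/ — longest licit onset from the right is /dl/, leaving /s/ as coda.
Result: ha.hel.glis.dlah.
The /s/ is in the coda of syllable 3 (/glis/).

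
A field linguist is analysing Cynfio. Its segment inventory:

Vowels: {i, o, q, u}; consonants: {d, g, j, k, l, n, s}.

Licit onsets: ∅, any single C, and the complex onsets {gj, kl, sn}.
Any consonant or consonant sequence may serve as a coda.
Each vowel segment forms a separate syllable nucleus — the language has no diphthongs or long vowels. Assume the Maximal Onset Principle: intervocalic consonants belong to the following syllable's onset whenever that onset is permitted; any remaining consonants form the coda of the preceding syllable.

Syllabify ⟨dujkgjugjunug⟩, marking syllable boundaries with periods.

dujk.gju.gju.nug

Vowels present: u, u, u, u; each is a nucleus, giving 4 syllables.
V1 /u/ – V2 /u/: cluster /jkgj/ — the longest permitted-onset suffix is /gj/; onset = /gj/, preceding coda = /jk/.
V2 /u/ – V3 /u/: /gj/ — entire cluster is a permitted onset → onset /gj/, coda ∅.
V3 /u/ – V4 /u/: /n/ → onset of the next syllable (single consonants are always licit onsets).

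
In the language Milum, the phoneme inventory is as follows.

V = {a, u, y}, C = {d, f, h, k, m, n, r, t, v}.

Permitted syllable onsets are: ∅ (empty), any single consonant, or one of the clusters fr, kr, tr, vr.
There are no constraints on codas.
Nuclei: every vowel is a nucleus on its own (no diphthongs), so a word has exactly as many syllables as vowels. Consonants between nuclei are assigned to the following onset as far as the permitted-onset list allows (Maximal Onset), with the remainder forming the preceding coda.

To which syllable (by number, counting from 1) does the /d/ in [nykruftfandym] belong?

Vowels present: y, u, a, y; each is a nucleus, giving 4 syllables.
/y…u/ gap (V1→V2): /kr/ is a licit onset in full, so it all attaches to the next syllable.
/u…a/ gap (V2→V3): /ftf/ — longest licit onset from the right is /f/, leaving /ft/ as coda.
/a…y/ gap (V3→V4): /nd/; trying suffixes from longest down, /d/ is the first permitted one, so coda /n/ | onset /d/.
So the parse is ny.kruft.fan.dym.
The /d/ is in the onset of syllable 4 (/dym/).

4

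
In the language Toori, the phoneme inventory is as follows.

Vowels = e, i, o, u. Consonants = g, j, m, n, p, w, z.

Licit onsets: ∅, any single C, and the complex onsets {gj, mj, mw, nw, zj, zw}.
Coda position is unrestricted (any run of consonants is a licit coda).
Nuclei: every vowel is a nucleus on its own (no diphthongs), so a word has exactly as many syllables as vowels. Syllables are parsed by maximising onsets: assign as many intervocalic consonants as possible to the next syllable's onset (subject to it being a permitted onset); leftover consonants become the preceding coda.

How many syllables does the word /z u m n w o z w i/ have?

Vowels present: u, o, i; each is a nucleus, giving 3 syllables.

3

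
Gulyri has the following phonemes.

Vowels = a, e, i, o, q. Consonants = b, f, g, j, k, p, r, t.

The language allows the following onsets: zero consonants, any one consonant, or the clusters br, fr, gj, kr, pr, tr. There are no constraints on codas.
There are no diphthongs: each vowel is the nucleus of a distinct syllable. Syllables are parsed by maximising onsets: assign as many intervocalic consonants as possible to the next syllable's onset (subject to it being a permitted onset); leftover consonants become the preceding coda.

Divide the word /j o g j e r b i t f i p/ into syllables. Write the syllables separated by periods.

jo.gjer.bit.fip

Nuclei (vowels): o, e, i, i → 4 syllables.
σ1/σ2 boundary: /gj/ — entire cluster is a permitted onset → onset /gj/, coda ∅.
σ2/σ3 boundary: /rb/; trying suffixes from longest down, /b/ is the first permitted one, so coda /r/ | onset /b/.
σ3/σ4 boundary: cluster /tf/ — the longest permitted-onset suffix is /f/; onset = /f/, preceding coda = /t/.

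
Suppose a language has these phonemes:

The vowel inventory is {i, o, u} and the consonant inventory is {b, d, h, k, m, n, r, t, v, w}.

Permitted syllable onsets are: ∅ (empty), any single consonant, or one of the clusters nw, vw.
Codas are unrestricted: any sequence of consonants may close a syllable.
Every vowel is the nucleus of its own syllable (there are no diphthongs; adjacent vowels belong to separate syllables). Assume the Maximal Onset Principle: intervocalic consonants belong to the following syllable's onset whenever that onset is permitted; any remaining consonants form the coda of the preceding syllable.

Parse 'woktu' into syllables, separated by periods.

wok.tu

Nuclei (vowels): o, u → 2 syllables.
/o…u/ gap (V1→V2): cluster /kt/ — the longest permitted-onset suffix is /t/; onset = /t/, preceding coda = /k/.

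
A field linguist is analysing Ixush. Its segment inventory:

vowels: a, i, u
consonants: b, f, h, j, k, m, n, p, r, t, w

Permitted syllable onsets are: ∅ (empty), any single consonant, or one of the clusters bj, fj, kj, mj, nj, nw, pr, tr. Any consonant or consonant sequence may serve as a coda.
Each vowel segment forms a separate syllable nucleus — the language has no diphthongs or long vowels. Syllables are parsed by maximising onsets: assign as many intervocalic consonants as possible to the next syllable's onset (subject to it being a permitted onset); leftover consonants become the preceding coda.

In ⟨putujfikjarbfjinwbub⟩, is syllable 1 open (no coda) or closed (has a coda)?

Nuclei (vowels): u, u, i, a, i, u → 6 syllables.
/u…u/ gap (V1→V2): /t/ → onset of the next syllable (single consonants are always licit onsets).
/u…i/ gap (V2→V3): /jf/ splits as /j/ + /f/ (/f/ is the longest suffix that is a licit onset).
/i…a/ gap (V3→V4): /kj/ — entire cluster is a permitted onset → onset /kj/, coda ∅.
/a…i/ gap (V4→V5): /rbfj/ — longest licit onset from the right is /fj/, leaving /rb/ as coda.
/i…u/ gap (V5→V6): /nwb/ splits as /nw/ + /b/ (/b/ is the longest suffix that is a licit onset).
Syllabification: pu.tuj.fi.kjarb.fjinw.bub.
Syllable 1 is /pu/; it ends in its nucleus with no coda, so it is open.

open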